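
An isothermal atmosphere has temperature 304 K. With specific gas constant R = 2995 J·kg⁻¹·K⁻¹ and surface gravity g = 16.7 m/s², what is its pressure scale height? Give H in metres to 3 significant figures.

The scale height of an isothermal atmosphere is H = RT/g.
H = 2995 × 304 / 16.7 = 910480/16.7 = 54520 m.

H ≈ 54500 m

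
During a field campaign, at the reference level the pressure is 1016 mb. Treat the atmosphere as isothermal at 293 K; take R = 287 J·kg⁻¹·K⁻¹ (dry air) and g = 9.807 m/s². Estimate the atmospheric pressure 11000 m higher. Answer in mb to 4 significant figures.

P ≈ 281.7 mb

Scale height: H = RT/g = 287 × 293 / 9.807 = 8574.6 m.
Barometric formula: P = P₀ exp(−z/H).
z/H = 11000/8574.6 = 1.2829; exp(−1.2829) = 0.27723.
P = 1016 × 0.27723 = 281.67 mb.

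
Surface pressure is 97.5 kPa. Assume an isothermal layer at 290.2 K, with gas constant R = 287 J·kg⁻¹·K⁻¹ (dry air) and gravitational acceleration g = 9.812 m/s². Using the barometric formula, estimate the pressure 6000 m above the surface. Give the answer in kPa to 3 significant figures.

Scale height: H = RT/g = 287 × 290.2 / 9.812 = 8488.3 m.
Barometric formula: P = P₀ exp(−z/H).
z/H = 6000.0/8488.3 = 0.70686; exp(−0.70686) = 0.49319.
P = 97.5 × 0.49319 = 48.086 kPa.

P ≈ 48.1 kPa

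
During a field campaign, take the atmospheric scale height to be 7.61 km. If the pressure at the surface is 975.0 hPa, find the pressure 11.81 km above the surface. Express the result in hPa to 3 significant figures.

Barometric formula: P = P₀ exp(−z/H).
z/H = 11810/7610.0 = 1.5519; exp(−1.5519) = 0.21185.
P = 975.0 × 0.21185 = 206.55 hPa.

P ≈ 207 hPa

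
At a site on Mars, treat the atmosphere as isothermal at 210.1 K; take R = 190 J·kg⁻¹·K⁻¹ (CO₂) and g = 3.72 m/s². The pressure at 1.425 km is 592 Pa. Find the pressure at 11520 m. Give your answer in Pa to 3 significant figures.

Scale height: H = RT/g = 190 × 210.1 / 3.72 = 10731 m.
Between two levels, P₂ = P₁ exp(−Δz/H) with Δz = z₂ − z₁.
Δz = 11520 − 1425.0 = 10095 m; Δz/H = 10095/10731 = 0.94073.
P₂ = 592 × exp(−0.94073) = 592 × 0.39034 = 231.08 Pa.

P ≈ 231 Pa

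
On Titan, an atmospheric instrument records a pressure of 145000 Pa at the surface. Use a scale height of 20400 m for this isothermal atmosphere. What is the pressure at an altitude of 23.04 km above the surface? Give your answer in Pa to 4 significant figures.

Barometric formula: P = P₀ exp(−z/H).
z/H = 23040/20400 = 1.1294; exp(−1.1294) = 0.32323.
P = 145000 × 0.32323 = 46868 Pa.

P ≈ 46870 Pa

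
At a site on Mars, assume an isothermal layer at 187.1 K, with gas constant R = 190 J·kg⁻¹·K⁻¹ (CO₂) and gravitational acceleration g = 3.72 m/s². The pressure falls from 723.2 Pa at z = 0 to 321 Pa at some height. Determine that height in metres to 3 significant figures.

Scale height: H = RT/g = 190 × 187.1 / 3.72 = 9556.2 m.
Invert the barometric formula: z = H ln(P₀/P).
P₀/P = 723.2/321 = 2.2530; ln(2.2530) = 0.81226.
z = 9556.2 × 0.81226 = 7762.1 m.

z ≈ 7760 m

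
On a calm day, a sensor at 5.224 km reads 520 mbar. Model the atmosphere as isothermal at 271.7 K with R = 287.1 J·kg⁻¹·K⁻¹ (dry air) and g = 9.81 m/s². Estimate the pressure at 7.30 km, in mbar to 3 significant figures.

P ≈ 401 mbar

Scale height: H = RT/g = 287.1 × 271.7 / 9.81 = 7951.6 m.
Between two levels, P₂ = P₁ exp(−Δz/H) with Δz = z₂ − z₁.
Δz = 7300.0 − 5224.0 = 2076.0 m; Δz/H = 2076.0/7951.6 = 0.26108.
P₂ = 520 × exp(−0.26108) = 520 × 0.77022 = 400.51 mbar.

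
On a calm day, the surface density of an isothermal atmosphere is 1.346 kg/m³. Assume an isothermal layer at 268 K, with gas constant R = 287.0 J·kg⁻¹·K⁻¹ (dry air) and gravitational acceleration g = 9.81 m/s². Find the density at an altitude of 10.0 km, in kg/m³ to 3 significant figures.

ρ ≈ 0.376 kg/m³

Scale height: H = RT/g = 287.0 × 268 / 9.81 = 7840.6 m.
In an isothermal atmosphere, density decays like pressure: ρ = ρ₀ exp(−z/H).
z/H = 10000/7840.6 = 1.2754; exp(−1.2754) = 0.27932.
ρ = 1.346 × 0.27932 = 0.37596 kg/m³.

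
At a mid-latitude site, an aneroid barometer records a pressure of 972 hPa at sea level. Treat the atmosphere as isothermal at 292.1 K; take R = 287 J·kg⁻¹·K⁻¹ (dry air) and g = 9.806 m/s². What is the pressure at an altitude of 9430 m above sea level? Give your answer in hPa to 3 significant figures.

Scale height: H = RT/g = 287 × 292.1 / 9.806 = 8549.1 m.
Barometric formula: P = P₀ exp(−z/H).
z/H = 9430.0/8549.1 = 1.1030; exp(−1.1030) = 0.33187.
P = 972 × 0.33187 = 322.58 hPa.

P ≈ 323 hPa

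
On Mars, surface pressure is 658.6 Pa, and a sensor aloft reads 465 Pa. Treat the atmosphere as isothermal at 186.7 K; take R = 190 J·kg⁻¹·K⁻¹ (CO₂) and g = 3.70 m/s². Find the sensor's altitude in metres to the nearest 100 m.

z ≈ 3300 m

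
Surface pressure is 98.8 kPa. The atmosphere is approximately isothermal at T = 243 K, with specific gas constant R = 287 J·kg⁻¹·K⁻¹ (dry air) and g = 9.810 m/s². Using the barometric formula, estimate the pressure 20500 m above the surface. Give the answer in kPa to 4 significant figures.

Scale height: H = RT/g = 287 × 243 / 9.810 = 7109.2 m.
Barometric formula: P = P₀ exp(−z/H).
z/H = 20500/7109.2 = 2.8836; exp(−2.8836) = 0.055933.
P = 98.8 × 0.055933 = 5.5262 kPa.

P ≈ 5.526 kPa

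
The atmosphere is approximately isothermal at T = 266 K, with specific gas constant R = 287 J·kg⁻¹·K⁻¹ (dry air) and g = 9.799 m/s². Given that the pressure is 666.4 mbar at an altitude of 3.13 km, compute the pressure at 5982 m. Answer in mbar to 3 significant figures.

P ≈ 462 mbar

Scale height: H = RT/g = 287 × 266 / 9.799 = 7790.8 m.
Between two levels, P₂ = P₁ exp(−Δz/H) with Δz = z₂ − z₁.
Δz = 5982.0 − 3130.0 = 2852.0 m; Δz/H = 2852.0/7790.8 = 0.36607.
P₂ = 666.4 × exp(−0.36607) = 666.4 × 0.69345 = 462.12 mbar.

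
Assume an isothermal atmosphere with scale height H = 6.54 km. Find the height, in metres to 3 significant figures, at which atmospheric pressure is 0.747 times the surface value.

Set P/P₀ = exp(−z/H) = 0.747, so z = −H ln(0.747).
−ln(0.747) = 0.29169; z = 6540.0 × 0.29169 = 1907.7 m.

z ≈ 1910 m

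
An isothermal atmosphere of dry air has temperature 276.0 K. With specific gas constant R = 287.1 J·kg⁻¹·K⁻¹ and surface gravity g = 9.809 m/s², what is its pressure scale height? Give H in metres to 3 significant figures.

H ≈ 8080 m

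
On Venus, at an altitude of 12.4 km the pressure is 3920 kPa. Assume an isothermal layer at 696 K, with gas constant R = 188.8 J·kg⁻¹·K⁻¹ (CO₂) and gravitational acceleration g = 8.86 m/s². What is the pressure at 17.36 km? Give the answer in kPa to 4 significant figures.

P ≈ 2806 kPa

Scale height: H = RT/g = 188.8 × 696 / 8.86 = 14831 m.
Between two levels, P₂ = P₁ exp(−Δz/H) with Δz = z₂ − z₁.
Δz = 17360 − 12400 = 4960.0 m; Δz/H = 4960.0/14831 = 0.33443.
P₂ = 3920 × exp(−0.33443) = 3920 × 0.71575 = 2805.7 kPa.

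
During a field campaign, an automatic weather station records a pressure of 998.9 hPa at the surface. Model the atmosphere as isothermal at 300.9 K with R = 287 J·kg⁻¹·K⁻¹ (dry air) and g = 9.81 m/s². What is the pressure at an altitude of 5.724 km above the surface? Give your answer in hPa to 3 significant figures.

P ≈ 521 hPa

Scale height: H = RT/g = 287 × 300.9 / 9.81 = 8803.1 m.
Barometric formula: P = P₀ exp(−z/H).
z/H = 5724.0/8803.1 = 0.65023; exp(−0.65023) = 0.52193.
P = 998.9 × 0.52193 = 521.36 hPa.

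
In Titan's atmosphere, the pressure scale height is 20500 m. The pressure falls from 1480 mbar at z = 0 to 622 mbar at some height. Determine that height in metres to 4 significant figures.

z ≈ 17770 m

Invert the barometric formula: z = H ln(P₀/P).
P₀/P = 1480/622 = 2.3794; ln(2.3794) = 0.86685.
z = 20500 × 0.86685 = 17770 m.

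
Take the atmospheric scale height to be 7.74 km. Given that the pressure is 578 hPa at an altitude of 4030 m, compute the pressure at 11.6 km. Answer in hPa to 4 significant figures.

P ≈ 217.4 hPa

Between two levels, P₂ = P₁ exp(−Δz/H) with Δz = z₂ − z₁.
Δz = 11600 − 4030.0 = 7570.0 m; Δz/H = 7570.0/7740.0 = 0.97804.
P₂ = 578 × exp(−0.97804) = 578 × 0.37605 = 217.36 hPa.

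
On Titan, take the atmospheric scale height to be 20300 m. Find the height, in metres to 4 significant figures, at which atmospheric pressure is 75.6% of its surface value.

z ≈ 5678 m

Set P/P₀ = exp(−z/H) = 0.756, so z = −H ln(0.756).
−ln(0.756) = 0.27971; z = 20300 × 0.27971 = 5678.1 m.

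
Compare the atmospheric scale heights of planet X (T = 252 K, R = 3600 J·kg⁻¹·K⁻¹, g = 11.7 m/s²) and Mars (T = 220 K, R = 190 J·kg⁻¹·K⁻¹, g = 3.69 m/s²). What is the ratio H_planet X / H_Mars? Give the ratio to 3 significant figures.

H = RT/g for each body.
H_planet X = 3600 × 252 / 11.7 = 77538 m.
H_Mars = 190 × 220 / 3.69 = 11328 m.
H_planet X/H_Mars = 77538/11328 = 6.8448.

H_planet X/H_Mars ≈ 6.84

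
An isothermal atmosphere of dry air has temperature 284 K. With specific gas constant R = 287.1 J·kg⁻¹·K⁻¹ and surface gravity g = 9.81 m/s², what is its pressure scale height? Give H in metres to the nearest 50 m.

The scale height of an isothermal atmosphere is H = RT/g.
H = 287.1 × 284 / 9.81 = 81536/9.81 = 8311.5 m.

H ≈ 8300 m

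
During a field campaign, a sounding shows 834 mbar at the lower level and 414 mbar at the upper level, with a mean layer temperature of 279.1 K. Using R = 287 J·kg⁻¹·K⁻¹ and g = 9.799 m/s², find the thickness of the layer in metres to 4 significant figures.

Hypsometric equation: Δz = (R T̄/g) ln(P₁/P₂).
R T̄/g = 287 × 279.1 / 9.799 = 8174.5 m.
ln(834/414) = ln(2.0145) = 0.70037.
Δz = 8174.5 × 0.70037 = 5725.2 m.

Δz ≈ 5725 m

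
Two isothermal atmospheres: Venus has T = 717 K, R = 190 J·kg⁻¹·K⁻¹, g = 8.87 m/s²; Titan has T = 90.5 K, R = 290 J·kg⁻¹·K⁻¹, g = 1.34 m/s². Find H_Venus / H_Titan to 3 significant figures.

H_Venus/H_Titan ≈ 0.784

H = RT/g for each body.
H_Venus = 190 × 717 / 8.87 = 15359 m.
H_Titan = 290 × 90.5 / 1.34 = 19586 m.
H_Venus/H_Titan = 15359/19586 = 0.78418.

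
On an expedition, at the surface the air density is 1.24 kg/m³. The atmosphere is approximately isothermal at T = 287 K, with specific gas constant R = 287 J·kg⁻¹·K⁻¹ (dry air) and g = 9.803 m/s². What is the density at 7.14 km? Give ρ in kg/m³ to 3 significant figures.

Scale height: H = RT/g = 287 × 287 / 9.803 = 8402.4 m.
In an isothermal atmosphere, density decays like pressure: ρ = ρ₀ exp(−z/H).
z/H = 7140.0/8402.4 = 0.84976; exp(−0.84976) = 0.42752.
ρ = 1.24 × 0.42752 = 0.53012 kg/m³.

ρ ≈ 0.530 kg/m³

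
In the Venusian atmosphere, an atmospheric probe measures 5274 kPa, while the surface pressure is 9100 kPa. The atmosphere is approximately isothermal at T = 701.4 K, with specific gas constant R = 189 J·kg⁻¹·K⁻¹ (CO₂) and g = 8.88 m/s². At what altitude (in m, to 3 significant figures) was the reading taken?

z ≈ 8140 m

Scale height: H = RT/g = 189 × 701.4 / 8.88 = 14928 m.
Invert the barometric formula: z = H ln(P₀/P).
P₀/P = 9100/5274 = 1.7254; ln(1.7254) = 0.54546.
z = 14928 × 0.54546 = 8142.6 m.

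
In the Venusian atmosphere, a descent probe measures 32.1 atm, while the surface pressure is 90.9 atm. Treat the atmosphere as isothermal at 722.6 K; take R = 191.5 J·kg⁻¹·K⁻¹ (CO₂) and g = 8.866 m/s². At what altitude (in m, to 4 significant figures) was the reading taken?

z ≈ 16250 m

Scale height: H = RT/g = 191.5 × 722.6 / 8.866 = 15608 m.
Invert the barometric formula: z = H ln(P₀/P).
P₀/P = 90.9/32.1 = 2.8318; ln(2.8318) = 1.0409.
z = 15608 × 1.0409 = 16246 m.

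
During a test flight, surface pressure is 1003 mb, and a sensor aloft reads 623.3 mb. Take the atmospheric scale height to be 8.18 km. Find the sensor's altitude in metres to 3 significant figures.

Invert the barometric formula: z = H ln(P₀/P).
P₀/P = 1003/623.3 = 1.6092; ln(1.6092) = 0.47574.
z = 8180.0 × 0.47574 = 3891.6 m.

z ≈ 3890 m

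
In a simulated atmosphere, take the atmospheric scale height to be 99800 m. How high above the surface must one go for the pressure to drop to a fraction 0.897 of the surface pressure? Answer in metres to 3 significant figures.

z ≈ 10800 m

Set P/P₀ = exp(−z/H) = 0.897, so z = −H ln(0.897).
−ln(0.897) = 0.10870; z = 99800 × 0.10870 = 10848 m.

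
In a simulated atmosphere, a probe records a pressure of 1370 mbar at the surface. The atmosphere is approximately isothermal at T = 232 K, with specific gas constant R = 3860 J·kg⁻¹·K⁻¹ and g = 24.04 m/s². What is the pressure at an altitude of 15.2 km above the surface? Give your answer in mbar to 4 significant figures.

P ≈ 911.0 mbar

Scale height: H = RT/g = 3860 × 232 / 24.04 = 37251 m.
Barometric formula: P = P₀ exp(−z/H).
z/H = 15200/37251 = 0.40804; exp(−0.40804) = 0.66495.
P = 1370 × 0.66495 = 910.98 mbar.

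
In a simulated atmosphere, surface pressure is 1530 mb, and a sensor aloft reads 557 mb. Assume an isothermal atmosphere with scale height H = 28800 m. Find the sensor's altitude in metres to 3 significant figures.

z ≈ 29100 m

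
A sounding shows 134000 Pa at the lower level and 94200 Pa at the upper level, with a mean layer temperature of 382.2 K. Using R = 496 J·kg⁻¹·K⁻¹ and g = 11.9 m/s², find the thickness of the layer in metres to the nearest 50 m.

Hypsometric equation: Δz = (R T̄/g) ln(P₁/P₂).
R T̄/g = 496 × 382.2 / 11.9 = 15930 m.
ln(134000/94200) = ln(1.4225) = 0.35242.
Δz = 15930 × 0.35242 = 5614.1 m.

Δz ≈ 5600 m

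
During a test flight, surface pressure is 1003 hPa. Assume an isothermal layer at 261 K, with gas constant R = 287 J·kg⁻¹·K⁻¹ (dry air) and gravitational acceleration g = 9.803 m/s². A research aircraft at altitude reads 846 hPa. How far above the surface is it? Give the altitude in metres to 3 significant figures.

Scale height: H = RT/g = 287 × 261 / 9.803 = 7641.2 m.
Invert the barometric formula: z = H ln(P₀/P).
P₀/P = 1003/846 = 1.1856; ln(1.1856) = 0.17025.
z = 7641.2 × 0.17025 = 1300.9 m.

z ≈ 1300 m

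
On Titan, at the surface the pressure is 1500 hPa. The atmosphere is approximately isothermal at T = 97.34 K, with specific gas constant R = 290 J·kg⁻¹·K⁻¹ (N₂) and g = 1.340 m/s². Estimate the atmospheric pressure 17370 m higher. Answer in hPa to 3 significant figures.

Scale height: H = RT/g = 290 × 97.34 / 1.340 = 21066 m.
Barometric formula: P = P₀ exp(−z/H).
z/H = 17370/21066 = 0.82455; exp(−0.82455) = 0.43843.
P = 1500 × 0.43843 = 657.64 hPa.

P ≈ 658 hPa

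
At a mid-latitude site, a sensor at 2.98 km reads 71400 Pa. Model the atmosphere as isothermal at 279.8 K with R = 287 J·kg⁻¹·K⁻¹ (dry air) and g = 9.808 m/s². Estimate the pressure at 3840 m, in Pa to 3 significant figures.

P ≈ 64300 Pa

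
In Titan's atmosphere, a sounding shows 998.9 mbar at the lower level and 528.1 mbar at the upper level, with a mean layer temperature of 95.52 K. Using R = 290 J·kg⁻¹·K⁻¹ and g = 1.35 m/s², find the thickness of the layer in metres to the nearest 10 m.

Δz ≈ 13080 m

Hypsometric equation: Δz = (R T̄/g) ln(P₁/P₂).
R T̄/g = 290 × 95.52 / 1.35 = 20519 m.
ln(998.9/528.1) = ln(1.8915) = 0.63737.
Δz = 20519 × 0.63737 = 13078 m.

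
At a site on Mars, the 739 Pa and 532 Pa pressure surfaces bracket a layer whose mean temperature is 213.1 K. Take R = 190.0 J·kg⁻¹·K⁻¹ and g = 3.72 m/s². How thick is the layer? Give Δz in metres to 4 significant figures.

Hypsometric equation: Δz = (R T̄/g) ln(P₁/P₂).
R T̄/g = 190.0 × 213.1 / 3.72 = 10884 m.
ln(739/532) = ln(1.3891) = 0.32866.
Δz = 10884 × 0.32866 = 3577.1 m.

Δz ≈ 3577 m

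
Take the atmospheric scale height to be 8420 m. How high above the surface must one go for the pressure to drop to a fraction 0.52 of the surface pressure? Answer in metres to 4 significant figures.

z ≈ 5506 m

Set P/P₀ = exp(−z/H) = 0.52, so z = −H ln(0.52).
−ln(0.52) = 0.65393; z = 8420.0 × 0.65393 = 5506.1 m.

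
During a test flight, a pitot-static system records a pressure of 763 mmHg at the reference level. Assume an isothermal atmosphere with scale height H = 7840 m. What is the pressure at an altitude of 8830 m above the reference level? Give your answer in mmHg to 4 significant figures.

P ≈ 247.4 mmHg

Barometric formula: P = P₀ exp(−z/H).
z/H = 8830.0/7840.0 = 1.1263; exp(−1.1263) = 0.32423.
P = 763 × 0.32423 = 247.39 mmHg.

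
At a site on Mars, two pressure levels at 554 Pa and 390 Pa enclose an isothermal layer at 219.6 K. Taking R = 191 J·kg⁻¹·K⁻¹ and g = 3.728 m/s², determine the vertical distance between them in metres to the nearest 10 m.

Δz ≈ 3950 m

Hypsometric equation: Δz = (R T̄/g) ln(P₁/P₂).
R T̄/g = 191 × 219.6 / 3.728 = 11251 m.
ln(554/390) = ln(1.4205) = 0.35101.
Δz = 11251 × 0.35101 = 3949.2 m.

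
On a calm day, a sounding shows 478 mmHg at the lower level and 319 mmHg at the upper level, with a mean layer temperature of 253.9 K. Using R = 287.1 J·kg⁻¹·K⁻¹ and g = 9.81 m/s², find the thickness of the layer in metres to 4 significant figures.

Δz ≈ 3005 m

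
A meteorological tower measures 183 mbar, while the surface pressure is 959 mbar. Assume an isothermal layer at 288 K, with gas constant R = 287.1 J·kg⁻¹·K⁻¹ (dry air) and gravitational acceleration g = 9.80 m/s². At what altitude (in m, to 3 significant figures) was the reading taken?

z ≈ 14000 m

Scale height: H = RT/g = 287.1 × 288 / 9.80 = 8437.2 m.
Invert the barometric formula: z = H ln(P₀/P).
P₀/P = 959/183 = 5.2404; ln(5.2404) = 1.6564.
z = 8437.2 × 1.6564 = 13975 m.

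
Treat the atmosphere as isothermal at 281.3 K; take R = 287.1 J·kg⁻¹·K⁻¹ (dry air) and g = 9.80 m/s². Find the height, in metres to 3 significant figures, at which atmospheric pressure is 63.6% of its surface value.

Scale height: H = RT/g = 287.1 × 281.3 / 9.80 = 8240.9 m.
Set P/P₀ = exp(−z/H) = 0.636, so z = −H ln(0.636).
−ln(0.636) = 0.45256; z = 8240.9 × 0.45256 = 3729.5 m.

z ≈ 3730 m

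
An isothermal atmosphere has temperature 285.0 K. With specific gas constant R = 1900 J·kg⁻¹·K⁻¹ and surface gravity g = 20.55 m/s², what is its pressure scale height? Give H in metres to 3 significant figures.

H ≈ 26400 m

The scale height of an isothermal atmosphere is H = RT/g.
H = 1900 × 285.0 / 20.55 = 541500/20.55 = 26350 m.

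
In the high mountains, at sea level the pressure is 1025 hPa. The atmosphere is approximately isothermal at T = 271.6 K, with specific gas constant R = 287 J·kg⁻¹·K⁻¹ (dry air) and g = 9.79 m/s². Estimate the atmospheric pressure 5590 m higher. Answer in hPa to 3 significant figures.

Scale height: H = RT/g = 287 × 271.6 / 9.79 = 7962.1 m.
Barometric formula: P = P₀ exp(−z/H).
z/H = 5590.0/7962.1 = 0.70208; exp(−0.70208) = 0.49555.
P = 1025 × 0.49555 = 507.94 hPa.

P ≈ 508 hPa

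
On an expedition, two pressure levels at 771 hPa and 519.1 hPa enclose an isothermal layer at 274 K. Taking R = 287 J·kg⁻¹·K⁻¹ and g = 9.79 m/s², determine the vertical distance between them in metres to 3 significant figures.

Hypsometric equation: Δz = (R T̄/g) ln(P₁/P₂).
R T̄/g = 287 × 274 / 9.79 = 8032.5 m.
ln(771/519.1) = ln(1.4853) = 0.39562.
Δz = 8032.5 × 0.39562 = 3177.8 m.

Δz ≈ 3180 m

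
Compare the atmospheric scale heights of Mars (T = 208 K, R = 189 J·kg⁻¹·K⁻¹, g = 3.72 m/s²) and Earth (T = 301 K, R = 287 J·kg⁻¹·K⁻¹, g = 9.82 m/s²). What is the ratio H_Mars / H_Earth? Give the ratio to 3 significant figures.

H_Mars/H_Earth ≈ 1.20

H = RT/g for each body.
H_Mars = 189 × 208 / 3.72 = 10568 m.
H_Earth = 287 × 301 / 9.82 = 8797.0 m.
H_Mars/H_Earth = 10568/8797.0 = 1.2013.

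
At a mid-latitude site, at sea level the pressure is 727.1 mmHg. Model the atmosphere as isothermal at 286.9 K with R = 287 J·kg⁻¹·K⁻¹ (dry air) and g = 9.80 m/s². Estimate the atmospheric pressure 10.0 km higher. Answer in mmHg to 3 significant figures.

P ≈ 221 mmHg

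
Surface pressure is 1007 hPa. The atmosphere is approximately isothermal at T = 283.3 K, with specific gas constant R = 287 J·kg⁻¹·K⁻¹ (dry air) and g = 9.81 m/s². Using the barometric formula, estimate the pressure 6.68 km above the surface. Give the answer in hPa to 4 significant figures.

Scale height: H = RT/g = 287 × 283.3 / 9.81 = 8288.2 m.
Barometric formula: P = P₀ exp(−z/H).
z/H = 6680.0/8288.2 = 0.80597; exp(−0.80597) = 0.44665.
P = 1007 × 0.44665 = 449.78 hPa.

P ≈ 449.8 hPa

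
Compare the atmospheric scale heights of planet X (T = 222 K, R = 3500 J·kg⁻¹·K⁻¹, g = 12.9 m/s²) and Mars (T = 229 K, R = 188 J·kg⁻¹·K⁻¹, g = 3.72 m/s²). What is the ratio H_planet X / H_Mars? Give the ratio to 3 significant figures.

H = RT/g for each body.
H_planet X = 3500 × 222 / 12.9 = 60233 m.
H_Mars = 188 × 229 / 3.72 = 11573 m.
H_planet X/H_Mars = 60233/11573 = 5.2046.

H_planet X/H_Mars ≈ 5.20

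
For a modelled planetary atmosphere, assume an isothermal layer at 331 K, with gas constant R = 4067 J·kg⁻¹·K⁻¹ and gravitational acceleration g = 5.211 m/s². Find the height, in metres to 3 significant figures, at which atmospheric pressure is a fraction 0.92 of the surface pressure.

Scale height: H = RT/g = 4067 × 331 / 5.211 = 258330 m.
Set P/P₀ = exp(−z/H) = 0.92, so z = −H ln(0.92).
−ln(0.92) = 0.083382; z = 258330 × 0.083382 = 21540 m.

z ≈ 21500 m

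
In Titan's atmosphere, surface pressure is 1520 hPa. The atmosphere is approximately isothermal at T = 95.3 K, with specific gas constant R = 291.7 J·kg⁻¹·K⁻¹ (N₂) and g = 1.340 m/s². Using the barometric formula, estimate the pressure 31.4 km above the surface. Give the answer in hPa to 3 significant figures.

Scale height: H = RT/g = 291.7 × 95.3 / 1.340 = 20746 m.
Barometric formula: P = P₀ exp(−z/H).
z/H = 31400/20746 = 1.5135; exp(−1.5135) = 0.22014.
P = 1520 × 0.22014 = 334.61 hPa.

P ≈ 335 hPa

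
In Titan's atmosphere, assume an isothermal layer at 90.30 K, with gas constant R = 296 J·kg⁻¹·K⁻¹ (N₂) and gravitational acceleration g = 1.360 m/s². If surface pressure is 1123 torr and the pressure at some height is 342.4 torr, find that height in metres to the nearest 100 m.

z ≈ 23300 m

Scale height: H = RT/g = 296 × 90.30 / 1.360 = 19654 m.
Invert the barometric formula: z = H ln(P₀/P).
P₀/P = 1123/342.4 = 3.2798; ln(3.2798) = 1.1878.
z = 19654 × 1.1878 = 23345 m.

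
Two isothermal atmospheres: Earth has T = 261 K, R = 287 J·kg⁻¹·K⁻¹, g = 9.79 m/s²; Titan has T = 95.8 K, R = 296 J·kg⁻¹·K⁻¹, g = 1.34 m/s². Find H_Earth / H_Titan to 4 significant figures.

H_Earth/H_Titan ≈ 0.3616

H = RT/g for each body.
H_Earth = 287 × 261 / 9.79 = 7651.4 m.
H_Titan = 296 × 95.8 / 1.34 = 21162 m.
H_Earth/H_Titan = 7651.4/21162 = 0.36156.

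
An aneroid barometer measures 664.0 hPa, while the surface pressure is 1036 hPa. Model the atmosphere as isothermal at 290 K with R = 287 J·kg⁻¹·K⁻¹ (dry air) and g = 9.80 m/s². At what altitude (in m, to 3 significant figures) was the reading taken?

z ≈ 3780 m

Scale height: H = RT/g = 287 × 290 / 9.80 = 8492.9 m.
Invert the barometric formula: z = H ln(P₀/P).
P₀/P = 1036/664.0 = 1.5602; ln(1.5602) = 0.44481.
z = 8492.9 × 0.44481 = 3777.7 m.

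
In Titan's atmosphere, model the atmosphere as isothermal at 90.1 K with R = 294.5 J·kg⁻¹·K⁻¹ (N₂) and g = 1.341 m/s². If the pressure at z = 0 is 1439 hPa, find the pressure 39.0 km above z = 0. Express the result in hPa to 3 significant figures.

P ≈ 200 hPa

Scale height: H = RT/g = 294.5 × 90.1 / 1.341 = 19787 m.
Barometric formula: P = P₀ exp(−z/H).
z/H = 39000/19787 = 1.9710; exp(−1.9710) = 0.13932.
P = 1439 × 0.13932 = 200.48 hPa.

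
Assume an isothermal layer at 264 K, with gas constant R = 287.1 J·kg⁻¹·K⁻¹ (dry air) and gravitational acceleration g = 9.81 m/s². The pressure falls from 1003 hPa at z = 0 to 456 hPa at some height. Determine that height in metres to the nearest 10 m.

z ≈ 6090 m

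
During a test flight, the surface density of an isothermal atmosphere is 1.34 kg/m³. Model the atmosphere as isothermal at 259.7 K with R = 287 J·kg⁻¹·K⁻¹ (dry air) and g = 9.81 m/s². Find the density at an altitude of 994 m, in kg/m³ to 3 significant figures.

ρ ≈ 1.18 kg/m³

Scale height: H = RT/g = 287 × 259.7 / 9.81 = 7597.7 m.
In an isothermal atmosphere, density decays like pressure: ρ = ρ₀ exp(−z/H).
z/H = 994.00/7597.7 = 0.13083; exp(−0.13083) = 0.87737.
ρ = 1.34 × 0.87737 = 1.1757 kg/m³.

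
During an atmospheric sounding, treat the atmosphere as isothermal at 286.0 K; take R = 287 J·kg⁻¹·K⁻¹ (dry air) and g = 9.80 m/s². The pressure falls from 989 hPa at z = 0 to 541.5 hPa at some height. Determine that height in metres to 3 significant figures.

Scale height: H = RT/g = 287 × 286.0 / 9.80 = 8375.7 m.
Invert the barometric formula: z = H ln(P₀/P).
P₀/P = 989/541.5 = 1.8264; ln(1.8264) = 0.60235.
z = 8375.7 × 0.60235 = 5045.1 m.

z ≈ 5050 m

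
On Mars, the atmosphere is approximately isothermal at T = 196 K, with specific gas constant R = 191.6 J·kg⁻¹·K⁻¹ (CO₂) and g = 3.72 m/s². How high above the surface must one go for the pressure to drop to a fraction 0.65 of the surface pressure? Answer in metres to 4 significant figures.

z ≈ 4349 m

Scale height: H = RT/g = 191.6 × 196 / 3.72 = 10095 m.
Set P/P₀ = exp(−z/H) = 0.65, so z = −H ln(0.65).
−ln(0.65) = 0.43078; z = 10095 × 0.43078 = 4348.7 m.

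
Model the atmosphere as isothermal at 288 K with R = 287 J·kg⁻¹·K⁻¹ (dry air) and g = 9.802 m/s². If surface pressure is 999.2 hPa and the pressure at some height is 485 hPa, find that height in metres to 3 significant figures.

z ≈ 6100 m

Scale height: H = RT/g = 287 × 288 / 9.802 = 8432.6 m.
Invert the barometric formula: z = H ln(P₀/P).
P₀/P = 999.2/485 = 2.0602; ln(2.0602) = 0.72280.
z = 8432.6 × 0.72280 = 6095.1 m.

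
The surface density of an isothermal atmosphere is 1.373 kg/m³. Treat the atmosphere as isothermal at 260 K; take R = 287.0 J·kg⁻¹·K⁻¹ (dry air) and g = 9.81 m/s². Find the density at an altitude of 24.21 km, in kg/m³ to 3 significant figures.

ρ ≈ 0.0569 kg/m³

Scale height: H = RT/g = 287.0 × 260 / 9.81 = 7606.5 m.
In an isothermal atmosphere, density decays like pressure: ρ = ρ₀ exp(−z/H).
z/H = 24210/7606.5 = 3.1828; exp(−3.1828) = 0.041469.
ρ = 1.373 × 0.041469 = 0.056937 kg/m³.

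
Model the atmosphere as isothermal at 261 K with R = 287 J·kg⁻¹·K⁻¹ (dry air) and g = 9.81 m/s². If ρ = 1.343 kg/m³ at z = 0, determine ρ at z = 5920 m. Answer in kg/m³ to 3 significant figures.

Scale height: H = RT/g = 287 × 261 / 9.81 = 7635.8 m.
In an isothermal atmosphere, density decays like pressure: ρ = ρ₀ exp(−z/H).
z/H = 5920.0/7635.8 = 0.77530; exp(−0.77530) = 0.46057.
ρ = 1.343 × 0.46057 = 0.61855 kg/m³.

ρ ≈ 0.619 kg/m³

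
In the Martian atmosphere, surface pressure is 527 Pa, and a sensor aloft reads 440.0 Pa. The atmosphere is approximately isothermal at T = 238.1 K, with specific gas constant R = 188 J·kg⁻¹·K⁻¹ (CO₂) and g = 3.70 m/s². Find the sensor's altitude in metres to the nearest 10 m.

z ≈ 2180 m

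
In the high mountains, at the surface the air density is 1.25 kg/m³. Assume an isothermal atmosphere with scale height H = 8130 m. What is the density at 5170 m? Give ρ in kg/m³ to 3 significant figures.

ρ ≈ 0.662 kg/m³

In an isothermal atmosphere, density decays like pressure: ρ = ρ₀ exp(−z/H).
z/H = 5170.0/8130.0 = 0.63592; exp(−0.63592) = 0.52945.
ρ = 1.25 × 0.52945 = 0.66181 kg/m³.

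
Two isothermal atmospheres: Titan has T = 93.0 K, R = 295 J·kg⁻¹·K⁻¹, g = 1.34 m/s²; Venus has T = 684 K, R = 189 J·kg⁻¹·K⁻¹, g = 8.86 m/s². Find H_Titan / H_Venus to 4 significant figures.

H = RT/g for each body.
H_Titan = 295 × 93.0 / 1.34 = 20474 m.
H_Venus = 189 × 684 / 8.86 = 14591 m.
H_Titan/H_Venus = 20474/14591 = 1.4032.

H_Titan/H_Venus ≈ 1.403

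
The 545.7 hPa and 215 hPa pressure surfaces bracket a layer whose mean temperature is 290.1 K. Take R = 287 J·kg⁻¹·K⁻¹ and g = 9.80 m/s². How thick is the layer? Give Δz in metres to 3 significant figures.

Δz ≈ 7910 m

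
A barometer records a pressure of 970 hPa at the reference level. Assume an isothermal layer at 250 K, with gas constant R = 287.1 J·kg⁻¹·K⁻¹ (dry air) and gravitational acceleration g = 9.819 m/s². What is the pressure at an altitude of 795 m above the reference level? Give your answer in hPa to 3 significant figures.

P ≈ 870 hPa

Scale height: H = RT/g = 287.1 × 250 / 9.819 = 7309.8 m.
Barometric formula: P = P₀ exp(−z/H).
z/H = 795.00/7309.8 = 0.10876; exp(−0.10876) = 0.89695.
P = 970 × 0.89695 = 870.04 hPa.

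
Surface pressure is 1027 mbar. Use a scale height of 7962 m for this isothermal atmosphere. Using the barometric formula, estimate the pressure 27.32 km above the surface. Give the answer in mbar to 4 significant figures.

P ≈ 33.22 mbar

Barometric formula: P = P₀ exp(−z/H).
z/H = 27320/7962.0 = 3.4313; exp(−3.4313) = 0.032345.
P = 1027 × 0.032345 = 33.218 mbar.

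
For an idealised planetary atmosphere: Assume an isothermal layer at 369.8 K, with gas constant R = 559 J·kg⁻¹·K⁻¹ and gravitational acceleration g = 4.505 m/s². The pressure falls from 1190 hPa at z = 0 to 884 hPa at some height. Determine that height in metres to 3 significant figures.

z ≈ 13600 m

Scale height: H = RT/g = 559 × 369.8 / 4.505 = 45886 m.
Invert the barometric formula: z = H ln(P₀/P).
P₀/P = 1190/884 = 1.3462; ln(1.3462) = 0.29729.
z = 45886 × 0.29729 = 13641 m.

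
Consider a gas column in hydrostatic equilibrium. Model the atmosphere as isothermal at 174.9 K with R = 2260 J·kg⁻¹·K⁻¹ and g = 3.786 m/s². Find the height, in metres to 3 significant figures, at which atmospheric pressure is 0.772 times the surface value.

Scale height: H = RT/g = 2260 × 174.9 / 3.786 = 104400 m.
Set P/P₀ = exp(−z/H) = 0.772, so z = −H ln(0.772).
−ln(0.772) = 0.25877; z = 104400 × 0.25877 = 27016 m.

z ≈ 27000 m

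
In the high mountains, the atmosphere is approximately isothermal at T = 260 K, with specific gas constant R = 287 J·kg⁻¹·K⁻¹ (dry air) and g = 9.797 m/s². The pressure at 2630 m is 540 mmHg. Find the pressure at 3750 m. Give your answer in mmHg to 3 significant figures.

P ≈ 466 mmHg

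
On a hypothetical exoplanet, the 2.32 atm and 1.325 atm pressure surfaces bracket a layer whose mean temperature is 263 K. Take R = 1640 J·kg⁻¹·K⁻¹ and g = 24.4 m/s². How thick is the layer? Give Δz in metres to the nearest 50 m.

Hypsometric equation: Δz = (R T̄/g) ln(P₁/P₂).
R T̄/g = 1640 × 263 / 24.4 = 17677 m.
ln(2.32/1.325) = ln(1.7509) = 0.56013.
Δz = 17677 × 0.56013 = 9901.4 m.

Δz ≈ 9900 m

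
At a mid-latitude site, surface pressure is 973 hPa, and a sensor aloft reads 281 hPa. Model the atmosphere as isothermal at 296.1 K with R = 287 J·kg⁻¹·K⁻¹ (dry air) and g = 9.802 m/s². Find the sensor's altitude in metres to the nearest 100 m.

z ≈ 10800 m

Scale height: H = RT/g = 287 × 296.1 / 9.802 = 8669.7 m.
Invert the barometric formula: z = H ln(P₀/P).
P₀/P = 973/281 = 3.4626; ln(3.4626) = 1.2420.
z = 8669.7 × 1.2420 = 10768 m.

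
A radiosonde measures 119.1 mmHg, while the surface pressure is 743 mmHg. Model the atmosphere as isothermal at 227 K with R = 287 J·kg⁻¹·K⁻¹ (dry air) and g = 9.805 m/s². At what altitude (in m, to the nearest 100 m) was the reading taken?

z ≈ 12200 m

Scale height: H = RT/g = 287 × 227 / 9.805 = 6644.5 m.
Invert the barometric formula: z = H ln(P₀/P).
P₀/P = 743/119.1 = 6.2385; ln(6.2385) = 1.8307.
z = 6644.5 × 1.8307 = 12164 m.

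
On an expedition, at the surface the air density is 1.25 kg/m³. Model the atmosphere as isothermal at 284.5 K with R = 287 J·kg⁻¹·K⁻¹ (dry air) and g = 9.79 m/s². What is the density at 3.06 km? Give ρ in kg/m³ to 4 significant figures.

Scale height: H = RT/g = 287 × 284.5 / 9.79 = 8340.3 m.
In an isothermal atmosphere, density decays like pressure: ρ = ρ₀ exp(−z/H).
z/H = 3060.0/8340.3 = 0.36689; exp(−0.36689) = 0.69289.
ρ = 1.25 × 0.69289 = 0.86611 kg/m³.

ρ ≈ 0.8661 kg/m³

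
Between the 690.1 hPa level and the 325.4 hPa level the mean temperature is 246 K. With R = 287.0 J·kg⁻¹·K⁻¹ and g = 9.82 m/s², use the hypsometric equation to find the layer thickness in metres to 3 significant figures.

Hypsometric equation: Δz = (R T̄/g) ln(P₁/P₂).
R T̄/g = 287.0 × 246 / 9.82 = 7189.6 m.
ln(690.1/325.4) = ln(2.1208) = 0.75179.
Δz = 7189.6 × 0.75179 = 5405.1 m.

Δz ≈ 5410 m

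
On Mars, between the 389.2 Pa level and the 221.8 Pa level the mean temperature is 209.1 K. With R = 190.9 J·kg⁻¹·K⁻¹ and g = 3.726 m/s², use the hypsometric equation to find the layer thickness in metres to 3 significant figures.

Δz ≈ 6020 m

Hypsometric equation: Δz = (R T̄/g) ln(P₁/P₂).
R T̄/g = 190.9 × 209.1 / 3.726 = 10713 m.
ln(389.2/221.8) = ln(1.7547) = 0.56230.
Δz = 10713 × 0.56230 = 6023.9 m.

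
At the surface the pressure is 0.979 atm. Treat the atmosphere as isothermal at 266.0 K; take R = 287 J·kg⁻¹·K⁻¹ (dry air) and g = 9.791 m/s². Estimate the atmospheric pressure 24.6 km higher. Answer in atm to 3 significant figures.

Scale height: H = RT/g = 287 × 266.0 / 9.791 = 7797.2 m.
Barometric formula: P = P₀ exp(−z/H).
z/H = 24600/7797.2 = 3.1550; exp(−3.1550) = 0.042638.
P = 0.979 × 0.042638 = 0.041743 atm.

P ≈ 0.0417 atm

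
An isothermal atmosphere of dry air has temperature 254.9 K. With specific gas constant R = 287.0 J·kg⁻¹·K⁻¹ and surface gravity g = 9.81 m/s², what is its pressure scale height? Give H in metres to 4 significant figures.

H ≈ 7457 m

The scale height of an isothermal atmosphere is H = RT/g.
H = 287.0 × 254.9 / 9.81 = 73156/9.81 = 7457.3 m.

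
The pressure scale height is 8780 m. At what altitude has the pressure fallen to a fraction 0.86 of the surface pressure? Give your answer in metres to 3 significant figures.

z ≈ 1320 m

Set P/P₀ = exp(−z/H) = 0.86, so z = −H ln(0.86).
−ln(0.86) = 0.15082; z = 8780.0 × 0.15082 = 1324.2 m.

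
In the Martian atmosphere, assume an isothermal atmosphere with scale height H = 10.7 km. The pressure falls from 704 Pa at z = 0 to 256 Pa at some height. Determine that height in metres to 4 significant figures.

Invert the barometric formula: z = H ln(P₀/P).
P₀/P = 704/256 = 2.7500; ln(2.7500) = 1.0116.
z = 10700 × 1.0116 = 10824 m.

z ≈ 10820 m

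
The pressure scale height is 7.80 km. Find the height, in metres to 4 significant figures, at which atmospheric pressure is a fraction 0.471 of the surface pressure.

Set P/P₀ = exp(−z/H) = 0.471, so z = −H ln(0.471).
−ln(0.471) = 0.75290; z = 7800.0 × 0.75290 = 5872.6 m.

z ≈ 5873 m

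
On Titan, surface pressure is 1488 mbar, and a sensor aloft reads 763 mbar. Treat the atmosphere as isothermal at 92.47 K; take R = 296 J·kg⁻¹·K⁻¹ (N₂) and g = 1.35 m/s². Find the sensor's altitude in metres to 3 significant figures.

Scale height: H = RT/g = 296 × 92.47 / 1.35 = 20275 m.
Invert the barometric formula: z = H ln(P₀/P).
P₀/P = 1488/763 = 1.9502; ln(1.9502) = 0.66793.
z = 20275 × 0.66793 = 13542 m.

z ≈ 13500 m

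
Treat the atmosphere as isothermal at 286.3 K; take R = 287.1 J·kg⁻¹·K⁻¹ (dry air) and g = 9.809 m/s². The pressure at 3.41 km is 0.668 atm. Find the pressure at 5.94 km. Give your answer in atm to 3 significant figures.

Scale height: H = RT/g = 287.1 × 286.3 / 9.809 = 8379.7 m.
Between two levels, P₂ = P₁ exp(−Δz/H) with Δz = z₂ − z₁.
Δz = 5940.0 − 3410.0 = 2530.0 m; Δz/H = 2530.0/8379.7 = 0.30192.
P₂ = 0.668 × exp(−0.30192) = 0.668 × 0.73940 = 0.49392 atm.

P ≈ 0.494 atm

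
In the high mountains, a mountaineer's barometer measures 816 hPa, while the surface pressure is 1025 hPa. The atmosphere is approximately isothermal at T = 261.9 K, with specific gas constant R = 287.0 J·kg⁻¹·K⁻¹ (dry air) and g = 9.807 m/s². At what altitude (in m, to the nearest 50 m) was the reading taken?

z ≈ 1750 m

Scale height: H = RT/g = 287.0 × 261.9 / 9.807 = 7664.5 m.
Invert the barometric formula: z = H ln(P₀/P).
P₀/P = 1025/816 = 1.2561; ln(1.2561) = 0.22801.
z = 7664.5 × 0.22801 = 1747.6 m.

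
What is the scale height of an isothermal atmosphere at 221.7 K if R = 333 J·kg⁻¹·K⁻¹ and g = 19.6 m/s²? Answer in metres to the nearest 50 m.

H ≈ 3750 m

The scale height of an isothermal atmosphere is H = RT/g.
H = 333 × 221.7 / 19.6 = 73826/19.6 = 3766.6 m.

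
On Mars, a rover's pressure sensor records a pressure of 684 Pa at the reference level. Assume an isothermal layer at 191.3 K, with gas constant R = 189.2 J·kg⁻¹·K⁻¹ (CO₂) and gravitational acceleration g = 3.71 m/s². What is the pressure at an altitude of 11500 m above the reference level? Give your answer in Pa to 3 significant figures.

Scale height: H = RT/g = 189.2 × 191.3 / 3.71 = 9755.8 m.
Barometric formula: P = P₀ exp(−z/H).
z/H = 11500/9755.8 = 1.1788; exp(−1.1788) = 0.30765.
P = 684 × 0.30765 = 210.43 Pa.

P ≈ 210 Pa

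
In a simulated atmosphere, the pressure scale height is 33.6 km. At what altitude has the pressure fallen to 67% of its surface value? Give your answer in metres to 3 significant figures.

z ≈ 13500 m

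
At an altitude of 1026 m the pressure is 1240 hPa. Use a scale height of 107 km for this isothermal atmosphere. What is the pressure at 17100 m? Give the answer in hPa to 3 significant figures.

Between two levels, P₂ = P₁ exp(−Δz/H) with Δz = z₂ − z₁.
Δz = 17100 − 1026.0 = 16074 m; Δz/H = 16074/107000 = 0.15022.
P₂ = 1240 × exp(−0.15022) = 1240 × 0.86052 = 1067.0 hPa.

P ≈ 1070 hPa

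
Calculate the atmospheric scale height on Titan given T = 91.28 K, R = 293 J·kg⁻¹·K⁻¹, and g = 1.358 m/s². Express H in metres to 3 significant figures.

H ≈ 19700 m

The scale height of an isothermal atmosphere is H = RT/g.
H = 293 × 91.28 / 1.358 = 26745/1.358 = 19694 m.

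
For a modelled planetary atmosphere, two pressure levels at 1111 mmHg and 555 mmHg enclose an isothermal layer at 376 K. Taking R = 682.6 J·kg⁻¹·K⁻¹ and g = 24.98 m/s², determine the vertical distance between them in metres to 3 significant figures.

Hypsometric equation: Δz = (R T̄/g) ln(P₁/P₂).
R T̄/g = 682.6 × 376 / 24.98 = 10275 m.
ln(1111/555) = ln(2.0018) = 0.69405.
Δz = 10275 × 0.69405 = 7131.4 m.

Δz ≈ 7130 m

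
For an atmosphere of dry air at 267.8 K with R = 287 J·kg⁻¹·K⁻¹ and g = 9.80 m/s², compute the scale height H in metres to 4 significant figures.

The scale height of an isothermal atmosphere is H = RT/g.
H = 287 × 267.8 / 9.80 = 76859/9.80 = 7842.8 m.

H ≈ 7843 m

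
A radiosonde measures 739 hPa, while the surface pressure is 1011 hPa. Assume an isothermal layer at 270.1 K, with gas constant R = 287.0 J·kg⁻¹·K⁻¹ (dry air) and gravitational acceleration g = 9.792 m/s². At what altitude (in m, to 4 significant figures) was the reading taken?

Scale height: H = RT/g = 287.0 × 270.1 / 9.792 = 7916.5 m.
Invert the barometric formula: z = H ln(P₀/P).
P₀/P = 1011/739 = 1.3681; ln(1.3681) = 0.31342.
z = 7916.5 × 0.31342 = 2481.2 m.

z ≈ 2481 m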